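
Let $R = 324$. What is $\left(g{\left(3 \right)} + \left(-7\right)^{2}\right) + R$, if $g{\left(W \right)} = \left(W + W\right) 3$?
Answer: $391$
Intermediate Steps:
$g{\left(W \right)} = 6 W$ ($g{\left(W \right)} = 2 W 3 = 6 W$)
$\left(g{\left(3 \right)} + \left(-7\right)^{2}\right) + R = \left(6 \cdot 3 + \left(-7\right)^{2}\right) + 324 = \left(18 + 49\right) + 324 = 67 + 324 = 391$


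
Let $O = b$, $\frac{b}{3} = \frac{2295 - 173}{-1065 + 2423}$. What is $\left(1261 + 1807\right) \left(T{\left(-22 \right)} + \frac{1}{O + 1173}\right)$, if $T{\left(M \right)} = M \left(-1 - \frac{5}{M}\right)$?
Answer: $\frac{20854314286}{399825} \approx 52159.0$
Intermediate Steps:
$b = \frac{3183}{679}$ ($b = 3 \frac{2295 - 173}{-1065 + 2423} = 3 \cdot \frac{2122}{1358} = 3 \cdot 2122 \cdot \frac{1}{1358} = 3 \cdot \frac{1061}{679} = \frac{3183}{679} \approx 4.6878$)
$O = \frac{3183}{679} \approx 4.6878$
$\left(1261 + 1807\right) \left(T{\left(-22 \right)} + \frac{1}{O + 1173}\right) = \left(1261 + 1807\right) \left(\left(-5 - -22\right) + \frac{1}{\frac{3183}{679} + 1173}\right) = 3068 \left(\left(-5 + 22\right) + \frac{1}{\frac{799650}{679}}\right) = 3068 \left(17 + \frac{679}{799650}\right) = 3068 \cdot \frac{13594729}{799650} = \frac{20854314286}{399825}$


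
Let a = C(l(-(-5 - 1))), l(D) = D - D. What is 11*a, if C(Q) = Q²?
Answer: 0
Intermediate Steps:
l(D) = 0
a = 0 (a = 0² = 0)
11*a = 11*0 = 0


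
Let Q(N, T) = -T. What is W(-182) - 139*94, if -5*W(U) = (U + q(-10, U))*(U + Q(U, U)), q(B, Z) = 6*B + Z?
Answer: -13066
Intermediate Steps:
q(B, Z) = Z + 6*B
W(U) = 0 (W(U) = -(U + (U + 6*(-10)))*(U - U)/5 = -(U + (U - 60))*0/5 = -(U + (-60 + U))*0/5 = -(-60 + 2*U)*0/5 = -⅕*0 = 0)
W(-182) - 139*94 = 0 - 139*94 = 0 - 1*13066 = 0 - 13066 = -13066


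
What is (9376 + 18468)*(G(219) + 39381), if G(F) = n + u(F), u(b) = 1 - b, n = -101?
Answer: 1087642328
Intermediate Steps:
G(F) = -100 - F (G(F) = -101 + (1 - F) = -100 - F)
(9376 + 18468)*(G(219) + 39381) = (9376 + 18468)*((-100 - 1*219) + 39381) = 27844*((-100 - 219) + 39381) = 27844*(-319 + 39381) = 27844*39062 = 1087642328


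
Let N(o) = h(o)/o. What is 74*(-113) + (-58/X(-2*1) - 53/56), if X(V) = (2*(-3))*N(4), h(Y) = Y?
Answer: -1403351/168 ≈ -8353.3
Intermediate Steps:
N(o) = 1 (N(o) = o/o = 1)
X(V) = -6 (X(V) = (2*(-3))*1 = -6*1 = -6)
74*(-113) + (-58/X(-2*1) - 53/56) = 74*(-113) + (-58/(-6) - 53/56) = -8362 + (-58*(-⅙) - 53*1/56) = -8362 + (29/3 - 53/56) = -8362 + 1465/168 = -1403351/168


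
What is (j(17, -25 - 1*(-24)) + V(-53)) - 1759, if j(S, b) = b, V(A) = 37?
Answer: -1723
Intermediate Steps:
(j(17, -25 - 1*(-24)) + V(-53)) - 1759 = ((-25 - 1*(-24)) + 37) - 1759 = ((-25 + 24) + 37) - 1759 = (-1 + 37) - 1759 = 36 - 1759 = -1723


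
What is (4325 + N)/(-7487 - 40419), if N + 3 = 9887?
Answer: -14209/47906 ≈ -0.29660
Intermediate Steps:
N = 9884 (N = -3 + 9887 = 9884)
(4325 + N)/(-7487 - 40419) = (4325 + 9884)/(-7487 - 40419) = 14209/(-47906) = 14209*(-1/47906) = -14209/47906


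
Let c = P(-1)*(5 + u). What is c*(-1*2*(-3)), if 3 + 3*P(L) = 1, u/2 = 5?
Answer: -60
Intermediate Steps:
u = 10 (u = 2*5 = 10)
P(L) = -⅔ (P(L) = -1 + (⅓)*1 = -1 + ⅓ = -⅔)
c = -10 (c = -2*(5 + 10)/3 = -⅔*15 = -10)
c*(-1*2*(-3)) = -10*(-1*2)*(-3) = -(-20)*(-3) = -10*6 = -60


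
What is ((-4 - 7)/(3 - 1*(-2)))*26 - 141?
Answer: -991/5 ≈ -198.20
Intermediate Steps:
((-4 - 7)/(3 - 1*(-2)))*26 - 141 = -11/(3 + 2)*26 - 141 = -11/5*26 - 141 = -286/5 - 141 = -991/5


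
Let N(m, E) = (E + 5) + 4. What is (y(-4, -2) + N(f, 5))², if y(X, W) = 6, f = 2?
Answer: 400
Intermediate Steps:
N(m, E) = 9 + E (N(m, E) = (5 + E) + 4 = 9 + E)
(y(-4, -2) + N(f, 5))² = (6 + (9 + 5))² = (6 + 14)² = 20² = 400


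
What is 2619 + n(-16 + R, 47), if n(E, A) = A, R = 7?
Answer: 2666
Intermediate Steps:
2619 + n(-16 + R, 47) = 2619 + 47 = 2666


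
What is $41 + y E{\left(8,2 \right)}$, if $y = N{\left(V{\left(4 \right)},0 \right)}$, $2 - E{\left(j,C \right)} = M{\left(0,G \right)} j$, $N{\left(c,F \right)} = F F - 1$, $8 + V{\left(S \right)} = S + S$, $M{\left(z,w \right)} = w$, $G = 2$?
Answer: $55$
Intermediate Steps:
$V{\left(S \right)} = -8 + 2 S$ ($V{\left(S \right)} = -8 + \left(S + S\right) = -8 + 2 S$)
$N{\left(c,F \right)} = -1 + F^{2}$ ($N{\left(c,F \right)} = F^{2} - 1 = -1 + F^{2}$)
$E{\left(j,C \right)} = 2 - 2 j$
$y = -1$ ($y = -1 + 0^{2} = -1 + 0 = -1$)
$41 + y E{\left(8,2 \right)} = 41 - \left(2 - 16\right) = 41 - -14 = 41 + 14 = 55$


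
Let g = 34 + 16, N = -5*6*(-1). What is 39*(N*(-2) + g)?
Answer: -390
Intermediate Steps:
N = 30 (N = -30*(-1) = 30)
g = 50
39*(N*(-2) + g) = 39*(30*(-2) + 50) = 39*(-60 + 50) = 39*(-10) = -390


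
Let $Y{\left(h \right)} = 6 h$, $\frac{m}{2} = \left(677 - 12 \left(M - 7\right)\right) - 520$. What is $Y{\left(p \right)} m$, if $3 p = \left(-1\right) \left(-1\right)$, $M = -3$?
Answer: $1108$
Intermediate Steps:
$p = \frac{1}{3}$ ($p = \frac{\left(-1\right) \left(-1\right)}{3} = \frac{1}{3} \cdot 1 = \frac{1}{3} \approx 0.33333$)
$m = 554$ ($m = 2 \left(\left(677 - 12 \left(-3 - 7\right)\right) - 520\right) = 2 \left(\left(677 - -120\right) - 520\right) = 2 \left(\left(677 + 120\right) - 520\right) = 2 \left(797 - 520\right) = 2 \cdot 277 = 554$)
$Y{\left(p \right)} m = 6 \cdot \frac{1}{3} \cdot 554 = 2 \cdot 554 = 1108$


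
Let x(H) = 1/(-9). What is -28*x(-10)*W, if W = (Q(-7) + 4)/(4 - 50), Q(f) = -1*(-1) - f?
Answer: -56/69 ≈ -0.81159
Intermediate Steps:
x(H) = -1/9 (x(H) = 1*(-1/9) = -1/9)
Q(f) = 1 - f
W = -6/23 (W = ((1 - 1*(-7)) + 4)/(4 - 50) = ((1 + 7) + 4)/(-46) = (8 + 4)*(-1/46) = 12*(-1/46) = -6/23 ≈ -0.26087)
-28*x(-10)*W = -28*(-1/9)*(-6)/23 = -(-28)*(-6)/(9*23) = -1*56/69 = -56/69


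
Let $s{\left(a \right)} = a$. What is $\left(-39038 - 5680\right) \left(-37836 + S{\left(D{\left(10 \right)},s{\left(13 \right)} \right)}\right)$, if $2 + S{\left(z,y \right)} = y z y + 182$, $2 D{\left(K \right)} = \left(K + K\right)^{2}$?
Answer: $172432608$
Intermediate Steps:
$D{\left(K \right)} = 2 K^{2}$ ($D{\left(K \right)} = \frac{\left(K + K\right)^{2}}{2} = \frac{\left(2 K\right)^{2}}{2} = \frac{4 K^{2}}{2} = 2 K^{2}$)
$S{\left(z,y \right)} = 180 + z y^{2}$ ($S{\left(z,y \right)} = -2 + \left(y z y + 182\right) = -2 + \left(z y^{2} + 182\right) = -2 + \left(182 + z y^{2}\right) = 180 + z y^{2}$)
$\left(-39038 - 5680\right) \left(-37836 + S{\left(D{\left(10 \right)},s{\left(13 \right)} \right)}\right) = \left(-39038 - 5680\right) \left(-37836 + \left(180 + 2 \cdot 10^{2} \cdot 13^{2}\right)\right) = - 44718 \left(-37836 + \left(180 + 2 \cdot 100 \cdot 169\right)\right) = - 44718 \left(-37836 + \left(180 + 200 \cdot 169\right)\right) = - 44718 \left(-37836 + \left(180 + 33800\right)\right) = - 44718 \left(-37836 + 33980\right) = \left(-44718\right) \left(-3856\right) = 172432608$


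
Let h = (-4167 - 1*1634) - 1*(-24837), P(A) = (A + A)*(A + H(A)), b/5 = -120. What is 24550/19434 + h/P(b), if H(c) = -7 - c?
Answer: 24006901/6801900 ≈ 3.5294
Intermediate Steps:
b = -600 (b = 5*(-120) = -600)
P(A) = -14*A (P(A) = (A + A)*(A + (-7 - A)) = (2*A)*(-7) = -14*A)
h = 19036 (h = (-4167 - 1634) + 24837 = -5801 + 24837 = 19036)
24550/19434 + h/P(b) = 24550/19434 + 19036/((-14*(-600))) = 24550*(1/19434) + 19036/8400 = 12275/9717 + 19036*(1/8400) = 12275/9717 + 4759/2100 = 24006901/6801900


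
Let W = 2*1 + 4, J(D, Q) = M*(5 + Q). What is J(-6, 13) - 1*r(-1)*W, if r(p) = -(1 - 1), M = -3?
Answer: -54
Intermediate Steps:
J(D, Q) = -15 - 3*Q (J(D, Q) = -3*(5 + Q) = -15 - 3*Q)
r(p) = 0 (r(p) = -1*0 = 0)
W = 6 (W = 2 + 4 = 6)
J(-6, 13) - 1*r(-1)*W = (-15 - 3*13) - 1*0*6 = (-15 - 39) - 0*6 = -54 - 1*0 = -54 + 0 = -54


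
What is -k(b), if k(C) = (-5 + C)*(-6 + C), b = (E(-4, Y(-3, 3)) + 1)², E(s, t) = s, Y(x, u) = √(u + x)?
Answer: -12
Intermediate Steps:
b = 9 (b = (-4 + 1)² = (-3)² = 9)
k(C) = (-6 + C)*(-5 + C)
-k(b) = -(30 + 9² - 11*9) = -(30 + 81 - 99) = -1*12 = -12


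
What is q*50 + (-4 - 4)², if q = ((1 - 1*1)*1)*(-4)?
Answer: 64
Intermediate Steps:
q = 0 (q = ((1 - 1)*1)*(-4) = (0*1)*(-4) = 0*(-4) = 0)
q*50 + (-4 - 4)² = 0*50 + (-4 - 4)² = 0 + (-8)² = 0 + 64 = 64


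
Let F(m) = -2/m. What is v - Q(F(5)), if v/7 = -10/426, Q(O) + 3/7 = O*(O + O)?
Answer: -2078/37275 ≈ -0.055748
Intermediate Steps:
Q(O) = -3/7 + 2*O**2 (Q(O) = -3/7 + O*(O + O) = -3/7 + O*(2*O) = -3/7 + 2*O**2)
v = -35/213 (v = 7*(-10/426) = 7*((1/426)*(-10)) = 7*(-5/213) = -35/213 ≈ -0.16432)
v - Q(F(5)) = -35/213 - (-3/7 + 2*(-2/5)**2) = -35/213 - (-3/7 + 2*(4/25)) = -35/213 - (-3/7 + 8/25) = -35/213 - 1*(-19/175) = -35/213 + 19/175 = -2078/37275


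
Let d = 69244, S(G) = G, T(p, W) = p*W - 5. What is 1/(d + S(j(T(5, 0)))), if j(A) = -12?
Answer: 1/69232 ≈ 1.4444e-5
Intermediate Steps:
T(p, W) = -5 + W*p (T(p, W) = W*p - 5 = -5 + W*p)
1/(d + S(j(T(5, 0)))) = 1/(69244 - 12) = 1/69232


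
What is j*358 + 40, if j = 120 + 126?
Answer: 88108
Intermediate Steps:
j = 246
j*358 + 40 = 246*358 + 40 = 88068 + 40 = 88108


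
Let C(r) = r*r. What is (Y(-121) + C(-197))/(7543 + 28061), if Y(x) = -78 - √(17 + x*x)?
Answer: 38731/35604 - √14658/35604 ≈ 1.0844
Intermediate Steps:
C(r) = r²
Y(x) = -78 - √(17 + x²)
(Y(-121) + C(-197))/(7543 + 28061) = ((-78 - √(17 + (-121)²)) + (-197)²)/(7543 + 28061) = ((-78 - √(17 + 14641)) + 38809)/35604 = ((-78 - √14658) + 38809)*(1/35604) = (38731 - √14658)*(1/35604) = 38731/35604 - √14658/35604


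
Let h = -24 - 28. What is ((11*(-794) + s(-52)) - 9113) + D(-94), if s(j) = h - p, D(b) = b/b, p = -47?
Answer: -17851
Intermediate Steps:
h = -52
D(b) = 1
s(j) = -5 (s(j) = -52 - 1*(-47) = -52 + 47 = -5)
((11*(-794) + s(-52)) - 9113) + D(-94) = ((11*(-794) - 5) - 9113) + 1 = ((-8734 - 5) - 9113) + 1 = (-8739 - 9113) + 1 = -17852 + 1 = -17851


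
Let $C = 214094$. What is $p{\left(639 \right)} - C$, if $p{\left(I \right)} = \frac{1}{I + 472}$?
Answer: $- \frac{237858433}{1111} \approx -2.1409 \cdot 10^{5}$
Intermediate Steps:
$p{\left(I \right)} = \frac{1}{472 + I}$
$p{\left(639 \right)} - C = \frac{1}{472 + 639} - 214094 = \frac{1}{1111} - 214094 = - \frac{237858433}{1111}$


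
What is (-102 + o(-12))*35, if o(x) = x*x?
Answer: 1470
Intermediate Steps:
o(x) = x**2
(-102 + o(-12))*35 = (-102 + (-12)**2)*35 = (-102 + 144)*35 = 42*35 = 1470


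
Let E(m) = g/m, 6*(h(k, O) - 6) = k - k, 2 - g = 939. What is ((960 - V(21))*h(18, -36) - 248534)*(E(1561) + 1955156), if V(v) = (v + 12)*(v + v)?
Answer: -109475153158730/223 ≈ -4.9092e+11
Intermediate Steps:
g = -937 (g = 2 - 1*939 = 2 - 939 = -937)
h(k, O) = 6 (h(k, O) = 6 + (k - k)/6 = 6 + (⅙)*0 = 6 + 0 = 6)
V(v) = 2*v*(12 + v) (V(v) = (12 + v)*(2*v) = 2*v*(12 + v))
E(m) = -937/m
((960 - V(21))*h(18, -36) - 248534)*(E(1561) + 1955156) = ((960 - 2*21*(12 + 21))*6 - 248534)*(-937/1561 + 1955156) = ((960 - 2*21*33)*6 - 248534)*(-937*1/1561 + 1955156) = ((960 - 1*1386)*6 - 248534)*(-937/1561 + 1955156) = ((960 - 1386)*6 - 248534)*(3051997579/1561) = (-426*6 - 248534)*(3051997579/1561) = (-2556 - 248534)*(3051997579/1561) = -251090*3051997579/1561 = -109475153158730/223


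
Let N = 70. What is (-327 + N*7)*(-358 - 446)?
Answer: -131052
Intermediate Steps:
(-327 + N*7)*(-358 - 446) = (-327 + 70*7)*(-358 - 446) = (-327 + 490)*(-804) = 163*(-804) = -131052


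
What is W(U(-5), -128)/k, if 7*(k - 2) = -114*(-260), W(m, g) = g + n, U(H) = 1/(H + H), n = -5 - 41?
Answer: -609/14827 ≈ -0.041074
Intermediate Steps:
n = -46
U(H) = 1/(2*H)
W(m, g) = -46 + g (W(m, g) = g - 46 = -46 + g)
k = 29654/7 (k = 2 + (-114*(-260))/7 = 2 + (⅐)*29640 = 2 + 29640/7 = 29654/7 ≈ 4236.3)
W(U(-5), -128)/k = (-46 - 128)/(29654/7) = -174*7/29654 = -609/14827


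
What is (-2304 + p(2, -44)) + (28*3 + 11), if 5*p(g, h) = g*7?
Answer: -11031/5 ≈ -2206.2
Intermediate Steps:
p(g, h) = 7*g/5 (p(g, h) = (g*7)/5 = (7*g)/5 = 7*g/5)
(-2304 + p(2, -44)) + (28*3 + 11) = (-2304 + (7/5)*2) + (28*3 + 11) = (-2304 + 14/5) + (84 + 11) = -11506/5 + 95 = -11031/5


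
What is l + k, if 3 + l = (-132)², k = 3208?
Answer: 20629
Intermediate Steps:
l = 17421 (l = -3 + (-132)² = -3 + 17424 = 17421)
l + k = 17421 + 3208 = 20629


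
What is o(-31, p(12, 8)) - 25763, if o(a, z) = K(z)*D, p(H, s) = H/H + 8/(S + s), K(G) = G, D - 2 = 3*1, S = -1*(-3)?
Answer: -283298/11 ≈ -25754.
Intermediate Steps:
S = 3
D = 5 (D = 2 + 3*1 = 2 + 3 = 5)
p(H, s) = 1 + 8/(3 + s) (p(H, s) = H/H + 8/(3 + s) = 1 + 8/(3 + s))
o(a, z) = 5*z (o(a, z) = z*5 = 5*z)
o(-31, p(12, 8)) - 25763 = 5*((11 + 8)/(3 + 8)) - 25763 = 5*(19/11) - 25763 = 95/11 - 25763 = -283298/11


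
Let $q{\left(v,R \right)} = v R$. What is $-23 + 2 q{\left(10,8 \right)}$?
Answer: $137$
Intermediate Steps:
$q{\left(v,R \right)} = R v$
$-23 + 2 q{\left(10,8 \right)} = -23 + 2 \cdot 8 \cdot 10 = -23 + 2 \cdot 80 = -23 + 160 = 137$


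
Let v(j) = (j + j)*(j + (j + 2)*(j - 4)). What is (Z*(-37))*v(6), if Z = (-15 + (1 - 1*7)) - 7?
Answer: 273504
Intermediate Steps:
v(j) = 2*j*(j + (-4 + j)*(2 + j)) (v(j) = (2*j)*(j + (2 + j)*(-4 + j)) = (2*j)*(j + (-4 + j)*(2 + j)) = 2*j*(j + (-4 + j)*(2 + j)))
Z = -28 (Z = (-15 + (1 - 7)) - 7 = (-15 - 6) - 7 = -21 - 7 = -28)
(Z*(-37))*v(6) = (-28*(-37))*(2*6*(-8 + 6² - 1*6)) = 1036*(2*6*(-8 + 36 - 6)) = 1036*(2*6*22) = 1036*264 = 273504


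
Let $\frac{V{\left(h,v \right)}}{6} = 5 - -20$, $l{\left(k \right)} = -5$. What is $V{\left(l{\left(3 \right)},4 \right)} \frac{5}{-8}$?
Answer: $- \frac{375}{4} \approx -93.75$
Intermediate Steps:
$V{\left(h,v \right)} = 150$ ($V{\left(h,v \right)} = 6 \left(5 - -20\right) = 6 \left(5 + 20\right) = 6 \cdot 25 = 150$)
$V{\left(l{\left(3 \right)},4 \right)} \frac{5}{-8} = 150 \frac{5}{-8} = 150 \cdot 5 \left(- \frac{1}{8}\right) = 150 \left(- \frac{5}{8}\right) = - \frac{375}{4}$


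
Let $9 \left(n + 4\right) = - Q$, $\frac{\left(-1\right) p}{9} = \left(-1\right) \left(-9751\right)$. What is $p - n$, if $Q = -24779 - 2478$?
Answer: $- \frac{817052}{9} \approx -90784.0$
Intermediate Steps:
$Q = -27257$
$p = -87759$ ($p = - 9 \left(\left(-1\right) \left(-9751\right)\right) = \left(-9\right) 9751 = -87759$)
$n = \frac{27221}{9}$ ($n = -4 + \frac{\left(-1\right) \left(-27257\right)}{9} = -4 + \frac{1}{9} \cdot 27257 = -4 + \frac{27257}{9} = \frac{27221}{9} \approx 3024.6$)
$p - n = -87759 - \frac{27221}{9} = - \frac{817052}{9}$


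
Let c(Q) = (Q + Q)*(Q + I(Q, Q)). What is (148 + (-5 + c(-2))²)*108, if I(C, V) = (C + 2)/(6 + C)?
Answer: 16956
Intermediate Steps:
I(C, V) = (2 + C)/(6 + C)
c(Q) = 2*Q*(Q + (2 + Q)/(6 + Q)) (c(Q) = (Q + Q)*(Q + (2 + Q)/(6 + Q)) = (2*Q)*(Q + (2 + Q)/(6 + Q)) = 2*Q*(Q + (2 + Q)/(6 + Q)))
(148 + (-5 + c(-2))²)*108 = (148 + (-5 + 2*(-2)*(2 - 2 - 2*(6 - 2))/(6 - 2))²)*108 = (148 + (-5 + 2*(-2)*(2 - 2 - 2*4)/4)²)*108 = (148 + (-5 + 2*(-2)*(¼)*(2 - 2 - 8))²)*108 = (148 + (-5 + 2*(-2)*(¼)*(-8))²)*108 = (148 + (-5 + 8)²)*108 = (148 + 3²)*108 = (148 + 9)*108 = 157*108 = 16956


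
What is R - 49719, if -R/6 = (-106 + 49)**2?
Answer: -69213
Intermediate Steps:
R = -19494 (R = -6*(-106 + 49)**2 = -6*(-57)**2 = -6*3249 = -19494)
R - 49719 = -19494 - 49719 = -69213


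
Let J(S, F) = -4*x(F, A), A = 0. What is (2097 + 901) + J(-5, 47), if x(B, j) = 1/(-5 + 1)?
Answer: 2999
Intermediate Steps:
x(B, j) = -1/4 (x(B, j) = 1/(-4) = -1/4)
J(S, F) = 1 (J(S, F) = -4*(-1/4) = 1)
(2097 + 901) + J(-5, 47) = (2097 + 901) + 1 = 2998 + 1 = 2999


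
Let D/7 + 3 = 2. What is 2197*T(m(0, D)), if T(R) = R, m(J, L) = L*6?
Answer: -92274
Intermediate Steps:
D = -7 (D = -21 + 7*2 = -21 + 14 = -7)
m(J, L) = 6*L
2197*T(m(0, D)) = 2197*(6*(-7)) = 2197*(-42) = -92274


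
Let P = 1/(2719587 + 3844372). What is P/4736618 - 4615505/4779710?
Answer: -7175025532315371730/7430290138796133401 ≈ -0.96565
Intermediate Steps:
P = 1/6563959 ≈ 1.5235e-7
P/4736618 - 4615505/4779710 = (1/6563959)/4736618 - 4615505/4779710 = (1/6563959)*(1/4736618) - 4615505*1/4779710 = 1/31090966350662 - 923101/955942 = -7175025532315371730/7430290138796133401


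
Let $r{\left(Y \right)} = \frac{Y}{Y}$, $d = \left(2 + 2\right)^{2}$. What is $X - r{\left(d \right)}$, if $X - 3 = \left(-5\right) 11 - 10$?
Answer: $-63$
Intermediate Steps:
$X = -62$ ($X = 3 - 65 = -62$)
$d = 16$ ($d = 4^{2} = 16$)
$r{\left(Y \right)} = 1$
$X - r{\left(d \right)} = -62 - 1 = -63$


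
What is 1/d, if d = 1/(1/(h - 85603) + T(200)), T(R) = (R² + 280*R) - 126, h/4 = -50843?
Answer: 27705189149/288975 ≈ 95874.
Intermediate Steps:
h = -203372 (h = 4*(-50843) = -203372)
T(R) = -126 + R² + 280*R
d = 288975/27705189149 (d = 1/(1/(-203372 - 85603) + (-126 + 200² + 280*200)) = 1/(1/(-288975) + (-126 + 40000 + 56000)) = 1/(-1/288975 + 95874) = 1/(27705189149/288975) = 288975/27705189149 ≈ 1.0430e-5)
1/d = 1/(288975/27705189149) = 27705189149/288975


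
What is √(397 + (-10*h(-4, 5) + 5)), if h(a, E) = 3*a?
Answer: 3*√58 ≈ 22.847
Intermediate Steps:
√(397 + (-10*h(-4, 5) + 5)) = √(397 + (-30*(-4) + 5)) = √(397 + (-10*(-12) + 5)) = √(397 + (120 + 5)) = √(397 + 125) = √522 = 3*√58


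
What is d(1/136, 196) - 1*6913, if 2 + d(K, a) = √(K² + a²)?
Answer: -6915 + √710542337/136 ≈ -6719.0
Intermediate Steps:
d(K, a) = -2 + √(K² + a²)
d(1/136, 196) - 1*6913 = (-2 + √((1/136)² + 196²)) - 1*6913 = (-2 + √((1/136)² + 38416)) - 6913 = (-2 + √(1/18496 + 38416)) - 6913 = (-2 + √(710542337/18496)) - 6913 = (-2 + √710542337/136) - 6913 = -6915 + √710542337/136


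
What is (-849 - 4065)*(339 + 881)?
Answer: -5995080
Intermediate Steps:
(-849 - 4065)*(339 + 881) = -4914*1220 = -5995080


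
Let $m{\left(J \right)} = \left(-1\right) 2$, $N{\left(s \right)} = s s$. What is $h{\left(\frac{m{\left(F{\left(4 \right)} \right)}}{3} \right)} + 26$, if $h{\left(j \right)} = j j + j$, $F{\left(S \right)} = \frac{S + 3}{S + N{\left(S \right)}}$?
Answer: $\frac{232}{9} \approx 25.778$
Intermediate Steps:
$N{\left(s \right)} = s^{2}$
$F{\left(S \right)} = \frac{3 + S}{S + S^{2}}$ ($F{\left(S \right)} = \frac{S + 3}{S + S^{2}} = \frac{3 + S}{S + S^{2}}$)
$m{\left(J \right)} = -2$
$h{\left(j \right)} = j + j^{2}$ ($h{\left(j \right)} = j^{2} + j = j + j^{2}$)
$h{\left(\frac{m{\left(F{\left(4 \right)} \right)}}{3} \right)} + 26 = - \frac{2}{3} \left(1 - \frac{2}{3}\right) + 26 = \left(-2\right) \frac{1}{3} \left(1 - \frac{2}{3}\right) + 26 = - \frac{2 \left(1 - \frac{2}{3}\right)}{3} + 26 = \left(- \frac{2}{3}\right) \frac{1}{3} + 26 = - \frac{2}{9} + 26 = \frac{232}{9}$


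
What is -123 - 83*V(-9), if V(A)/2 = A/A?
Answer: -289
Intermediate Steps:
V(A) = 2 (V(A) = 2*(A/A) = 2*1 = 2)
-123 - 83*V(-9) = -123 - 83*2 = -123 - 166 = -289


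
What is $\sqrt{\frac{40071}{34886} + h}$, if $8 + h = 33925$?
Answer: $\frac{\sqrt{41279506042238}}{34886} \approx 184.17$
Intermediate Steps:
$h = 33917$ ($h = -8 + 33925 = 33917$)
$\sqrt{\frac{40071}{34886} + h} = \sqrt{\frac{40071}{34886} + 33917} = \sqrt{\frac{1183268533}{34886}} = \frac{\sqrt{41279506042238}}{34886}$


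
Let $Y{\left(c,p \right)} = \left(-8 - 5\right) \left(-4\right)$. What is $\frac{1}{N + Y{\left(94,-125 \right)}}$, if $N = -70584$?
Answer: $- \frac{1}{70532} \approx -1.4178 \cdot 10^{-5}$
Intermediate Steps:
$Y{\left(c,p \right)} = 52$ ($Y{\left(c,p \right)} = \left(-13\right) \left(-4\right) = 52$)
$\frac{1}{N + Y{\left(94,-125 \right)}} = \frac{1}{-70584 + 52} = \frac{1}{-70532} = - \frac{1}{70532}$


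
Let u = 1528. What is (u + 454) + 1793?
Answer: 3775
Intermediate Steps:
(u + 454) + 1793 = (1528 + 454) + 1793 = 1982 + 1793 = 3775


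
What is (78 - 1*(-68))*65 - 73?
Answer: 9417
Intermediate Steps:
(78 - 1*(-68))*65 - 73 = (78 + 68)*65 - 73 = 146*65 - 73 = 9490 - 73 = 9417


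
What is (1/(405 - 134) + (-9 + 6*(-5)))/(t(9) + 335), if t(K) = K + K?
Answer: -10568/95663 ≈ -0.11047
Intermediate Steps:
t(K) = 2*K
(1/(405 - 134) + (-9 + 6*(-5)))/(t(9) + 335) = (1/(405 - 134) + (-9 + 6*(-5)))/(2*9 + 335) = (1/271 + (-9 - 30))/(18 + 335) = (1/271 - 39)/353 = -10568/271*1/353 = -10568/95663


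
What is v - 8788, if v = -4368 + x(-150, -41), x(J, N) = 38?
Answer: -13118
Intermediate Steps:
v = -4330 (v = -4368 + 38 = -4330)
v - 8788 = -4330 - 8788 = -13118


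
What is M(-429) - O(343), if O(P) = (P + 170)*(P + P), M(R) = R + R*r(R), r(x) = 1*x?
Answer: -168306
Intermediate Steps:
r(x) = x
M(R) = R + R**2 (M(R) = R + R*R = R + R**2)
O(P) = 2*P*(170 + P) (O(P) = (170 + P)*(2*P) = 2*P*(170 + P))
M(-429) - O(343) = -429*(1 - 429) - 2*343*(170 + 343) = -429*(-428) - 2*343*513 = 183612 - 1*351918 = 183612 - 351918 = -168306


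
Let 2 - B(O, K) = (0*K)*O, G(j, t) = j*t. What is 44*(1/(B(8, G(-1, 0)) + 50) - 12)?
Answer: -6853/13 ≈ -527.15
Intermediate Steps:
B(O, K) = 2 (B(O, K) = 2 - 0*K*O = 2 - 0*O = 2 - 1*0 = 2 + 0 = 2)
44*(1/(B(8, G(-1, 0)) + 50) - 12) = 44*(1/(2 + 50) - 12) = 44*(1/52 - 12) = 44*(-623/52) = -6853/13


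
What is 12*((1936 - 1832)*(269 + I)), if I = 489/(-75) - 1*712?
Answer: -14025024/25 ≈ -5.6100e+5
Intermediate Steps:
I = -17963/25 (I = 489*(-1/75) - 712 = -163/25 - 712 = -17963/25 ≈ -718.52)
12*((1936 - 1832)*(269 + I)) = 12*((1936 - 1832)*(269 - 17963/25)) = 12*(104*(-11238/25)) = 12*(-1168752/25) = -14025024/25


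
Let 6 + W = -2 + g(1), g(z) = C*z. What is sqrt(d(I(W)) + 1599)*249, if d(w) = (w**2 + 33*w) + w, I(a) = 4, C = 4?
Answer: 249*sqrt(1751) ≈ 10419.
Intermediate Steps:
g(z) = 4*z
W = -4 (W = -6 + (-2 + 4*1) = -6 + (-2 + 4) = -6 + 2 = -4)
d(w) = w**2 + 34*w
sqrt(d(I(W)) + 1599)*249 = sqrt(4*(34 + 4) + 1599)*249 = sqrt(4*38 + 1599)*249 = sqrt(152 + 1599)*249 = sqrt(1751)*249 = 249*sqrt(1751)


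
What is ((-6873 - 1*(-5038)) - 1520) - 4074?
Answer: -7429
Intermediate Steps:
((-6873 - 1*(-5038)) - 1520) - 4074 = ((-6873 + 5038) - 1520) - 4074 = (-1835 - 1520) - 4074 = -3355 - 4074 = -7429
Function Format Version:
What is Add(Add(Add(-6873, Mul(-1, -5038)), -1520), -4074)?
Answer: -7429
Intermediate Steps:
Add(Add(Add(-6873, Mul(-1, -5038)), -1520), -4074) = Add(Add(Add(-6873, 5038), -1520), -4074) = Add(Add(-1835, -1520), -4074) = Add(-3355, -4074) = -7429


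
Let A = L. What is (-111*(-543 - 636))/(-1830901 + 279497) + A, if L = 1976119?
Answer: 3065758790207/1551404 ≈ 1.9761e+6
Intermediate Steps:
A = 1976119
(-111*(-543 - 636))/(-1830901 + 279497) + A = (-111*(-543 - 636))/(-1830901 + 279497) + 1976119 = -111*(-1179)/(-1551404) + 1976119 = 130869*(-1/1551404) + 1976119 = -130869/1551404 + 1976119 = 3065758790207/1551404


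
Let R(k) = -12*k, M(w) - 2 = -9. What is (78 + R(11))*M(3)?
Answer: 378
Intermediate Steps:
M(w) = -7 (M(w) = 2 - 9 = -7)
(78 + R(11))*M(3) = (78 - 12*11)*(-7) = (78 - 132)*(-7) = -54*(-7) = 378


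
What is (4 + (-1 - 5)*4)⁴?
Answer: 160000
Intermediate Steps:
(4 + (-1 - 5)*4)⁴ = (4 - 6*4)⁴ = (4 - 24)⁴ = (-20)⁴ = 160000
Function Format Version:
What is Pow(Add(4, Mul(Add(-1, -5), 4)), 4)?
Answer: 160000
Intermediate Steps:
Pow(Add(4, Mul(Add(-1, -5), 4)), 4) = Pow(Add(4, Mul(-6, 4)), 4) = Pow(Add(4, -24), 4) = Pow(-20, 4) = 160000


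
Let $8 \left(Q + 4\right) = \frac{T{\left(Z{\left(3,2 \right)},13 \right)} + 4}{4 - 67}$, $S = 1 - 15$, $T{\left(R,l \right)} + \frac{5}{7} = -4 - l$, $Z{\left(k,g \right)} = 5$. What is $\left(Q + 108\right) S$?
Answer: $- \frac{30584}{21} \approx -1456.4$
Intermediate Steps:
$T{\left(R,l \right)} = - \frac{33}{7} - l$ ($T{\left(R,l \right)} = - \frac{5}{7} - \left(4 + l\right) = - \frac{33}{7} - l$)
$S = -14$ ($S = 1 - 15 = -14$)
$Q = - \frac{584}{147}$ ($Q = -4 + \frac{\left(\left(- \frac{33}{7} - 13\right) + 4\right) \frac{1}{4 - 67}}{8} = -4 + \frac{\left(- \frac{124}{7} + 4\right) \frac{1}{4 - 67}}{8} = -4 + \frac{\left(- \frac{96}{7}\right) \frac{1}{-63}}{8} = -4 + \frac{\left(- \frac{96}{7}\right) \left(- \frac{1}{63}\right)}{8} = -4 + \frac{1}{8} \cdot \frac{32}{147} = -4 + \frac{4}{147} = - \frac{584}{147} \approx -3.9728$)
$\left(Q + 108\right) S = \left(- \frac{584}{147} + 108\right) \left(-14\right) = \frac{15292}{147} \left(-14\right) = - \frac{30584}{21}$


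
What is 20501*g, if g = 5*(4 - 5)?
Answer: -102505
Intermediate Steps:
g = -5 (g = 5*(-1) = -5)
20501*g = 20501*(-5) = -102505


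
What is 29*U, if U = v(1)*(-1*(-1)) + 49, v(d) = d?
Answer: 1450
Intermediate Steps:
U = 50 (U = 1*(-1*(-1)) + 49 = 1*1 + 49 = 1 + 49 = 50)
29*U = 29*50 = 1450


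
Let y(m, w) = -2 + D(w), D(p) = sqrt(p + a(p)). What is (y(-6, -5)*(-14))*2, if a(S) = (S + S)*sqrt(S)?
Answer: 56 - 28*sqrt(-5 - 10*I*sqrt(5)) ≈ -27.796 + 104.6*I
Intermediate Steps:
a(S) = 2*S**(3/2) (a(S) = (2*S)*sqrt(S) = 2*S**(3/2))
D(p) = sqrt(p + 2*p**(3/2))
y(m, w) = -2 + sqrt(w + 2*w**(3/2))
(y(-6, -5)*(-14))*2 = ((-2 + sqrt(-5 + 2*(-5)**(3/2)))*(-14))*2 = ((-2 + sqrt(-5 + 2*(-5*I*sqrt(5))))*(-14))*2 = ((-2 + sqrt(-5 - 10*I*sqrt(5)))*(-14))*2 = (28 - 14*sqrt(-5 - 10*I*sqrt(5)))*2 = 56 - 28*sqrt(-5 - 10*I*sqrt(5))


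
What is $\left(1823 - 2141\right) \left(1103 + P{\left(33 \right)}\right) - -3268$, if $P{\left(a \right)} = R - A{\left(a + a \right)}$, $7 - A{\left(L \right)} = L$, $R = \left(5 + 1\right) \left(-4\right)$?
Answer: $-358616$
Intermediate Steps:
$R = -24$ ($R = 6 \left(-4\right) = -24$)
$A{\left(L \right)} = 7 - L$
$P{\left(a \right)} = -31 + 2 a$ ($P{\left(a \right)} = -24 - \left(7 - \left(a + a\right)\right) = -24 - \left(7 - 2 a\right) = -24 + \left(-7 + 2 a\right) = -31 + 2 a$)
$\left(1823 - 2141\right) \left(1103 + P{\left(33 \right)}\right) - -3268 = \left(1823 - 2141\right) \left(1103 + \left(-31 + 2 \cdot 33\right)\right) - -3268 = - 318 \left(1103 + \left(-31 + 66\right)\right) + 3268 = - 318 \left(1103 + 35\right) + 3268 = \left(-318\right) 1138 + 3268 = -361884 + 3268 = -358616$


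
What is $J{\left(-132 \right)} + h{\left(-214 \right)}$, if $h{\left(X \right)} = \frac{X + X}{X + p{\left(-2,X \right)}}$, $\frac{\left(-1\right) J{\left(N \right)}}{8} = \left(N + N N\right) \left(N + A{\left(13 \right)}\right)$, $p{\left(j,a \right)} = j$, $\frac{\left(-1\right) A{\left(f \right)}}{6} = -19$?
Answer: $\frac{134462699}{54} \approx 2.49 \cdot 10^{6}$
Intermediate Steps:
$A{\left(f \right)} = 114$ ($A{\left(f \right)} = \left(-6\right) \left(-19\right) = 114$)
$J{\left(N \right)} = - 8 \left(114 + N\right) \left(N + N^{2}\right)$ ($J{\left(N \right)} = - 8 \left(N + N N\right) \left(N + 114\right) = - 8 \left(N + N^{2}\right) \left(114 + N\right) = - 8 \left(114 + N\right) \left(N + N^{2}\right)$)
$h{\left(X \right)} = \frac{2 X}{-2 + X}$ ($h{\left(X \right)} = \frac{X + X}{X - 2} = \frac{2 X}{-2 + X}$)
$J{\left(-132 \right)} + h{\left(-214 \right)} = \left(-8\right) \left(-132\right) \left(114 + \left(-132\right)^{2} + 115 \left(-132\right)\right) + 2 \left(-214\right) \frac{1}{-2 - 214} = \left(-8\right) \left(-132\right) \left(114 + 17424 - 15180\right) + 2 \left(-214\right) \frac{1}{-216} = \left(-8\right) \left(-132\right) 2358 + 2 \left(-214\right) \left(- \frac{1}{216}\right) = 2490048 + \frac{107}{54} = \frac{134462699}{54}$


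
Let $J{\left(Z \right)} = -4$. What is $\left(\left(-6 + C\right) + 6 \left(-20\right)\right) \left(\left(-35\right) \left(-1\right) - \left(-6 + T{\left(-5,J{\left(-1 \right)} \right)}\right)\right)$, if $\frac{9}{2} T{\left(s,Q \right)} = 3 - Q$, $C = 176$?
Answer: $\frac{17750}{9} \approx 1972.2$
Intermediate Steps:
$T{\left(s,Q \right)} = \frac{2}{3} - \frac{2 Q}{9}$ ($T{\left(s,Q \right)} = \frac{2 \left(3 - Q\right)}{9} = \frac{2}{3} - \frac{2 Q}{9}$)
$\left(\left(-6 + C\right) + 6 \left(-20\right)\right) \left(\left(-35\right) \left(-1\right) - \left(-6 + T{\left(-5,J{\left(-1 \right)} \right)}\right)\right) = \left(\left(-6 + 176\right) + 6 \left(-20\right)\right) \left(\left(-35\right) \left(-1\right) + \left(- (\frac{2}{3} - - \frac{8}{9}) + 6\right)\right) = \left(170 - 120\right) \left(35 + \left(- (\frac{2}{3} + \frac{8}{9}) + 6\right)\right) = 50 \left(35 + \left(\left(-1\right) \frac{14}{9} + 6\right)\right) = 50 \left(35 + \left(- \frac{14}{9} + 6\right)\right) = 50 \left(35 + \frac{40}{9}\right) = 50 \cdot \frac{355}{9} = \frac{17750}{9}$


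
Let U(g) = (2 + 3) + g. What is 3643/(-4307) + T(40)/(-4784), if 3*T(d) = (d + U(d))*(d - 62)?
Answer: -22115123/30907032 ≈ -0.71554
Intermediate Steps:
U(g) = 5 + g
T(d) = (-62 + d)*(5 + 2*d)/3 (T(d) = ((d + (5 + d))*(d - 62))/3 = ((5 + 2*d)*(-62 + d))/3 = ((-62 + d)*(5 + 2*d))/3 = (-62 + d)*(5 + 2*d)/3)
3643/(-4307) + T(40)/(-4784) = 3643/(-4307) + (-310/3 - 119/3*40 + (2/3)*40**2)/(-4784) = 3643*(-1/4307) + (-310/3 - 4760/3 + (2/3)*1600)*(-1/4784) = -3643/4307 + (-310/3 - 4760/3 + 3200/3)*(-1/4784) = -3643/4307 - 1870/3*(-1/4784) = -3643/4307 + 935/7176 = -22115123/30907032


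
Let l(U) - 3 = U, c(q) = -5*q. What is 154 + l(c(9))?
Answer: 112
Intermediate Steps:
l(U) = 3 + U
154 + l(c(9)) = 154 + (3 - 5*9) = 154 + (3 - 45) = 154 - 42 = 112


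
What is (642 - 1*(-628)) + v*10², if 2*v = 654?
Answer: 33970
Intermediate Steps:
v = 327 (v = (½)*654 = 327)
(642 - 1*(-628)) + v*10² = (642 - 1*(-628)) + 327*10² = (642 + 628) + 327*100 = 1270 + 32700 = 33970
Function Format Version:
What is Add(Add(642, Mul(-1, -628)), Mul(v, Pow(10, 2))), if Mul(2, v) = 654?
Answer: 33970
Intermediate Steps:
v = 327 (v = Mul(Rational(1, 2), 654) = 327)
Add(Add(642, Mul(-1, -628)), Mul(v, Pow(10, 2))) = Add(Add(642, Mul(-1, -628)), Mul(327, Pow(10, 2))) = Add(Add(642, 628), Mul(327, 100)) = Add(1270, 32700) = 33970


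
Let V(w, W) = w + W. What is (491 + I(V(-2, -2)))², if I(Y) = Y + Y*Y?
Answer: 253009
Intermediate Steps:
V(w, W) = W + w
I(Y) = Y + Y²
(491 + I(V(-2, -2)))² = (491 + (-2 - 2)*(1 + (-2 - 2)))² = (491 - 4*(1 - 4))² = (491 - 4*(-3))² = (491 + 12)² = 503² = 253009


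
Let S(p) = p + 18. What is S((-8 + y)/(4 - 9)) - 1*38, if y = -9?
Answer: -83/5 ≈ -16.600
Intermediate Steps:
S(p) = 18 + p
S((-8 + y)/(4 - 9)) - 1*38 = (18 + (-8 - 9)/(4 - 9)) - 1*38 = (18 - 17/(-5)) - 38 = (18 - 17*(-⅕)) - 38 = (18 + 17/5) - 38 = 107/5 - 38 = -83/5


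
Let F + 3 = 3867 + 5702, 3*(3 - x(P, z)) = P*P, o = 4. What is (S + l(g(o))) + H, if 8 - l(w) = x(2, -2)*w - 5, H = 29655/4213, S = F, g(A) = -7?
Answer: 121305401/12639 ≈ 9597.7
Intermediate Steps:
x(P, z) = 3 - P²/3 (x(P, z) = 3 - P*P/3 = 3 - P²/3)
F = 9566 (F = -3 + (3867 + 5702) = -3 + 9569 = 9566)
S = 9566
H = 29655/4213 (H = 29655*(1/4213) = 29655/4213 ≈ 7.0389)
l(w) = 13 - 5*w/3 (l(w) = 8 - ((3 - ⅓*2²)*w - 5) = 8 - ((3 - ⅓*4)*w - 5) = 8 - ((3 - 4/3)*w - 5) = 8 - (5*w/3 - 5) = 8 - (-5 + 5*w/3) = 8 + (5 - 5*w/3) = 13 - 5*w/3)
(S + l(g(o))) + H = (9566 + (13 - 5/3*(-7))) + 29655/4213 = (9566 + (13 + 35/3)) + 29655/4213 = (9566 + 74/3) + 29655/4213 = 28772/3 + 29655/4213 = 121305401/12639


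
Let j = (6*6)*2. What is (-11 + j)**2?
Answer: 3721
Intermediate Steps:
j = 72 (j = 36*2 = 72)
(-11 + j)**2 = (-11 + 72)**2 = 61**2 = 3721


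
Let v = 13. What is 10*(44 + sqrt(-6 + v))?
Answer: 440 + 10*sqrt(7) ≈ 466.46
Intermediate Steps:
10*(44 + sqrt(-6 + v)) = 10*(44 + sqrt(-6 + 13)) = 10*(44 + sqrt(7)) = 440 + 10*sqrt(7)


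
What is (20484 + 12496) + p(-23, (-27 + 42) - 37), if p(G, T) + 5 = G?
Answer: 32952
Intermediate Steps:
p(G, T) = -5 + G
(20484 + 12496) + p(-23, (-27 + 42) - 37) = (20484 + 12496) + (-5 - 23) = 32980 - 28 = 32952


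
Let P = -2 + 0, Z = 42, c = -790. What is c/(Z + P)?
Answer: -79/4 ≈ -19.750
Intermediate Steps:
P = -2
c/(Z + P) = -790/(42 - 2) = -790/40 = (1/40)*(-790) = -79/4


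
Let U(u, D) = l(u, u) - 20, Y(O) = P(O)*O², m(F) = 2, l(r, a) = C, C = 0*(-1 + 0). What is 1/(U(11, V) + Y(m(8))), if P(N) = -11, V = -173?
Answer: -1/64 ≈ -0.015625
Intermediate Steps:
C = 0 (C = 0*(-1) = 0)
l(r, a) = 0
Y(O) = -11*O²
U(u, D) = -20 (U(u, D) = 0 - 20 = -20)
1/(U(11, V) + Y(m(8))) = 1/(-20 - 11*2²) = 1/(-20 - 11*4) = 1/(-20 - 44) = 1/(-64) = -1/64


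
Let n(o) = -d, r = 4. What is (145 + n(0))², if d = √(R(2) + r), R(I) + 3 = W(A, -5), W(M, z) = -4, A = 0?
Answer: (145 - I*√3)² ≈ 21022.0 - 502.3*I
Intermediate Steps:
R(I) = -7 (R(I) = -3 - 4 = -7)
d = I*√3 (d = √(-7 + 4) = √(-3) = I*√3 ≈ 1.732*I)
n(o) = -I*√3
(145 + n(0))² = (145 - I*√3)²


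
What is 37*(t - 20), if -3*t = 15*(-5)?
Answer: 185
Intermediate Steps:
t = 25 (t = -5*(-5) = -⅓*(-75) = 25)
37*(t - 20) = 37*(25 - 20) = 37*5 = 185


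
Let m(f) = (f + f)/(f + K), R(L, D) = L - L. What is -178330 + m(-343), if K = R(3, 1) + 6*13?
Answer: -47256764/265 ≈ -1.7833e+5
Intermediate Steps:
R(L, D) = 0
K = 78 (K = 0 + 6*13 = 0 + 78 = 78)
m(f) = 2*f/(78 + f) (m(f) = (f + f)/(f + 78) = (2*f)/(78 + f) = 2*f/(78 + f))
-178330 + m(-343) = -178330 + 2*(-343)/(78 - 343) = -178330 + 2*(-343)/(-265) = -178330 + 2*(-343)*(-1/265) = -178330 + 686/265 = -47256764/265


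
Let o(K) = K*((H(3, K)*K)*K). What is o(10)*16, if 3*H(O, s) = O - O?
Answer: 0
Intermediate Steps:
H(O, s) = 0 (H(O, s) = (O - O)/3 = (1/3)*0 = 0)
o(K) = 0 (o(K) = K*((0*K)*K) = K*(0*K) = K*0 = 0)
o(10)*16 = 0*16 = 0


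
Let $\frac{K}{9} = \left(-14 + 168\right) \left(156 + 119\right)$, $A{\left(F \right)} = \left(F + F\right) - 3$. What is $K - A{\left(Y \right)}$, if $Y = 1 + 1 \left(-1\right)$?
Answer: $381153$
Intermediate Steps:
$Y = 0$ ($Y = 1 - 1 = 0$)
$A{\left(F \right)} = -3 + 2 F$ ($A{\left(F \right)} = 2 F - 3 = -3 + 2 F$)
$K = 381150$ ($K = 9 \left(-14 + 168\right) \left(156 + 119\right) = 9 \cdot 154 \cdot 275 = 9 \cdot 42350 = 381150$)
$K - A{\left(Y \right)} = 381150 - \left(-3 + 2 \cdot 0\right) = 381150 - \left(-3 + 0\right) = 381150 - -3 = 381150 + 3 = 381153$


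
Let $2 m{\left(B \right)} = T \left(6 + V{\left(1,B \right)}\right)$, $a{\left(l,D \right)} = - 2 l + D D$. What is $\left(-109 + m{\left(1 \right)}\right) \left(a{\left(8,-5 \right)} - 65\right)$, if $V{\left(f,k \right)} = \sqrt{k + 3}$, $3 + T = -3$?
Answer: $7448$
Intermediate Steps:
$T = -6$ ($T = -3 - 3 = -6$)
$V{\left(f,k \right)} = \sqrt{3 + k}$
$a{\left(l,D \right)} = D^{2} - 2 l$ ($a{\left(l,D \right)} = - 2 l + D^{2} = D^{2} - 2 l$)
$m{\left(B \right)} = -18 - 3 \sqrt{3 + B}$ ($m{\left(B \right)} = \frac{\left(-6\right) \left(6 + \sqrt{3 + B}\right)}{2} = \frac{-36 - 6 \sqrt{3 + B}}{2} = -18 - 3 \sqrt{3 + B}$)
$\left(-109 + m{\left(1 \right)}\right) \left(a{\left(8,-5 \right)} - 65\right) = \left(-109 - \left(18 + 3 \sqrt{3 + 1}\right)\right) \left(\left(\left(-5\right)^{2} - 16\right) - 65\right) = \left(-109 - \left(18 + 3 \sqrt{4}\right)\right) \left(\left(25 - 16\right) - 65\right) = \left(-109 - 24\right) \left(9 - 65\right) = \left(-109 - 24\right) \left(-56\right) = \left(-133\right) \left(-56\right) = 7448$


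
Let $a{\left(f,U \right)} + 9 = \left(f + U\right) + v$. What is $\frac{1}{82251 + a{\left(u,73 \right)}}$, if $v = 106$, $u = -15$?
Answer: $\frac{1}{82406} \approx 1.2135 \cdot 10^{-5}$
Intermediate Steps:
$a{\left(f,U \right)} = 97 + U + f$ ($a{\left(f,U \right)} = -9 + \left(\left(f + U\right) + 106\right) = -9 + \left(\left(U + f\right) + 106\right) = -9 + \left(106 + U + f\right) = 97 + U + f$)
$\frac{1}{82251 + a{\left(u,73 \right)}} = \frac{1}{82251 + \left(97 + 73 - 15\right)} = \frac{1}{82251 + 155} = \frac{1}{82406}$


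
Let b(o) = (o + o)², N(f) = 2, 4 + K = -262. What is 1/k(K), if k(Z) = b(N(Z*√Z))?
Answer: 1/16 ≈ 0.062500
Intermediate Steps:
K = -266 (K = -4 - 262 = -266)
b(o) = 4*o² (b(o) = (2*o)² = 4*o²)
k(Z) = 16 (k(Z) = 4*2² = 4*4 = 16)
1/k(K) = 1/16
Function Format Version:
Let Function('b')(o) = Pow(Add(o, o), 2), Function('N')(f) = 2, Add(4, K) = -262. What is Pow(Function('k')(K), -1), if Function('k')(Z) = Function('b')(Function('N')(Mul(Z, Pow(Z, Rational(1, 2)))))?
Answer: Rational(1, 16) ≈ 0.062500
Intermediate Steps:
K = -266 (K = Add(-4, -262) = -266)
Function('b')(o) = Mul(4, Pow(o, 2)) (Function('b')(o) = Pow(Mul(2, o), 2) = Mul(4, Pow(o, 2)))
Function('k')(Z) = 16 (Function('k')(Z) = Mul(4, Pow(2, 2)) = Mul(4, 4) = 16)
Pow(Function('k')(K), -1) = Pow(16, -1) = Rational(1, 16)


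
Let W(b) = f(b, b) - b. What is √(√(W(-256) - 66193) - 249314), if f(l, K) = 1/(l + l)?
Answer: √(-15956096 + 2*I*√67519490)/8 ≈ 0.25713 + 499.31*I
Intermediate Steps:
f(l, K) = 1/(2*l)
W(b) = 1/(2*b) - b
√(√(W(-256) - 66193) - 249314) = √(√(((½)/(-256) - 1*(-256)) - 66193) - 249314) = √(√(((½)*(-1/256) + 256) - 66193) - 249314) = √(√((-1/512 + 256) - 66193) - 249314) = √(√(131071/512 - 66193) - 249314) = √(√(-33759745/512) - 249314) = √(I*√67519490/32 - 249314) = √(-249314 + I*√67519490/32)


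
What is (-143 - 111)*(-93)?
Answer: 23622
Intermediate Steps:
(-143 - 111)*(-93) = -254*(-93) = 23622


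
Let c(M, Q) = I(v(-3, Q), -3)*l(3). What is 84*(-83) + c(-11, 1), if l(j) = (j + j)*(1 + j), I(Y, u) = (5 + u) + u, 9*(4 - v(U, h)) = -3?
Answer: -6996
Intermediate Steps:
v(U, h) = 13/3 (v(U, h) = 4 - ⅑*(-3) = 4 + ⅓ = 13/3)
I(Y, u) = 5 + 2*u
l(j) = 2*j*(1 + j) (l(j) = (2*j)*(1 + j) = 2*j*(1 + j))
c(M, Q) = -24 (c(M, Q) = (5 + 2*(-3))*(2*3*(1 + 3)) = (5 - 6)*(2*3*4) = -1*24 = -24)
84*(-83) + c(-11, 1) = 84*(-83) - 24 = -6972 - 24 = -6996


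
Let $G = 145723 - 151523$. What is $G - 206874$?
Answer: $-212674$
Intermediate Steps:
$G = -5800$ ($G = 145723 - 151523 = -5800$)
$G - 206874 = -5800 - 206874 = -212674$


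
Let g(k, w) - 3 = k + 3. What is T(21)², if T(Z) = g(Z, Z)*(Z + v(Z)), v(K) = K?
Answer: 1285956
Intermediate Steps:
g(k, w) = 6 + k (g(k, w) = 3 + (k + 3) = 3 + (3 + k) = 6 + k)
T(Z) = 2*Z*(6 + Z) (T(Z) = (6 + Z)*(Z + Z) = (6 + Z)*(2*Z) = 2*Z*(6 + Z))
T(21)² = (2*21*(6 + 21))² = (2*21*27)² = 1134² = 1285956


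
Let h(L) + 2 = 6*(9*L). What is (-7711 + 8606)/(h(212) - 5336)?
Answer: 179/1222 ≈ 0.14648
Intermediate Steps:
h(L) = -2 + 54*L (h(L) = -2 + 6*(9*L) = -2 + 54*L)
(-7711 + 8606)/(h(212) - 5336) = (-7711 + 8606)/((-2 + 54*212) - 5336) = 895/((-2 + 11448) - 5336) = 895/(11446 - 5336) = 895/6110 = 895*(1/6110) = 179/1222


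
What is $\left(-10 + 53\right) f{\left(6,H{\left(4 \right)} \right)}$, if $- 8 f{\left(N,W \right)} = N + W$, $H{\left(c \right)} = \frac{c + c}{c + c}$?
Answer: $- \frac{301}{8} \approx -37.625$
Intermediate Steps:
$H{\left(c \right)} = 1$ ($H{\left(c \right)} = \frac{2 c}{2 c} = 2 c \frac{1}{2 c} = 1$)
$f{\left(N,W \right)} = - \frac{N}{8} - \frac{W}{8}$ ($f{\left(N,W \right)} = - \frac{N + W}{8} = - \frac{N}{8} - \frac{W}{8}$)
$\left(-10 + 53\right) f{\left(6,H{\left(4 \right)} \right)} = \left(-10 + 53\right) \left(\left(- \frac{1}{8}\right) 6 - \frac{1}{8}\right) = 43 \left(- \frac{3}{4} - \frac{1}{8}\right) = 43 \left(- \frac{7}{8}\right) = - \frac{301}{8}$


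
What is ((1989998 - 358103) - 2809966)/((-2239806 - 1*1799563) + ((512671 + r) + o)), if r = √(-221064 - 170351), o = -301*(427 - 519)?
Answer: 95862267382/284721939057 + 27397*I*√391415/284721939057 ≈ 0.33669 + 6.0201e-5*I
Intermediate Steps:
o = 27692 (o = -301*(-92) = 27692)
r = I*√391415 (r = √(-391415) = I*√391415 ≈ 625.63*I)
((1989998 - 358103) - 2809966)/((-2239806 - 1*1799563) + ((512671 + r) + o)) = ((1989998 - 358103) - 2809966)/((-2239806 - 1*1799563) + ((512671 + I*√391415) + 27692)) = (1631895 - 2809966)/((-2239806 - 1799563) + (540363 + I*√391415)) = -1178071/(-4039369 + (540363 + I*√391415)) = -1178071/(-3499006 + I*√391415)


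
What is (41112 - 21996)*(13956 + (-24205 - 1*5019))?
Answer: -291863088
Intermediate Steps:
(41112 - 21996)*(13956 + (-24205 - 1*5019)) = 19116*(13956 + (-24205 - 5019)) = 19116*(13956 - 29224) = 19116*(-15268) = -291863088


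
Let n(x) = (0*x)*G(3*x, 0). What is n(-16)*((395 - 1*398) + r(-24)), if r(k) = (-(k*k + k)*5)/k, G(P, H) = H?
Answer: 0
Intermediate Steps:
r(k) = (-5*k - 5*k²)/k (r(k) = (-(k² + k)*5)/k = (-(k + k²)*5)/k = (-(5*k + 5*k²))/k = (-5*k - 5*k²)/k)
n(x) = 0 (n(x) = (0*x)*0 = 0*0 = 0)
n(-16)*((395 - 1*398) + r(-24)) = 0*((395 - 1*398) + (-5 - 5*(-24))) = 0*((395 - 398) + (-5 + 120)) = 0*(-3 + 115) = 0*112 = 0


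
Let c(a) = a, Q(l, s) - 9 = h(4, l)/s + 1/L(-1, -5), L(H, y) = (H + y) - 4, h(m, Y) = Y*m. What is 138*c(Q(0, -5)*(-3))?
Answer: -18423/5 ≈ -3684.6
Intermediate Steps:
L(H, y) = -4 + H + y
Q(l, s) = 89/10 + 4*l/s (Q(l, s) = 9 + ((l*4)/s + 1/(-4 - 1 - 5)) = 9 + ((4*l)/s + 1/(-10)) = 9 + (4*l/s + 1*(-⅒)) = 9 + (4*l/s - ⅒) = 9 + (-⅒ + 4*l/s) = 89/10 + 4*l/s)
138*c(Q(0, -5)*(-3)) = 138*((89/10 + 4*0/(-5))*(-3)) = 138*((89/10 + 4*0*(-⅕))*(-3)) = 138*((89/10 + 0)*(-3)) = 138*((89/10)*(-3)) = 138*(-267/10) = -18423/5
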